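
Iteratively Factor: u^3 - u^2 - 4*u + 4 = (u - 1)*(u^2 - 4) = (u - 2)*(u - 1)*(u + 2)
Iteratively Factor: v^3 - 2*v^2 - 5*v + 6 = (v - 1)*(v^2 - v - 6) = (v - 1)*(v + 2)*(v - 3)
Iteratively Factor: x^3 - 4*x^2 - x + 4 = (x - 4)*(x^2 - 1) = (x - 4)*(x - 1)*(x + 1)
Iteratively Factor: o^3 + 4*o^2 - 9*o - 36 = (o - 3)*(o^2 + 7*o + 12) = (o - 3)*(o + 4)*(o + 3)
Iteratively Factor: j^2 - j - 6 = (j - 3)*(j + 2)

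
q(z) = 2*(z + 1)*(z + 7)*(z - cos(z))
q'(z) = 2*(z + 1)*(z + 7)*(sin(z) + 1) + 2*(z + 1)*(z - cos(z)) + 2*(z + 7)*(z - cos(z))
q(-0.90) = -1.86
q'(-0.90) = -18.60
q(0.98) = 13.37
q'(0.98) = 66.27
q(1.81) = 101.35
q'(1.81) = 145.19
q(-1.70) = 11.66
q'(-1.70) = -14.52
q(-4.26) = 68.30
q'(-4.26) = -29.96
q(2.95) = 309.05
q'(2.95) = 202.87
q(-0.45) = -9.73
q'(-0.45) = -15.11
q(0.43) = -10.18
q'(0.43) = 21.62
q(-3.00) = 32.16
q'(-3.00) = -21.78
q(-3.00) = 32.16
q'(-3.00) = -21.78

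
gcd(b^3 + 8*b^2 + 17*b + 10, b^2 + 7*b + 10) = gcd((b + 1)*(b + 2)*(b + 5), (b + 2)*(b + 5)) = b^2 + 7*b + 10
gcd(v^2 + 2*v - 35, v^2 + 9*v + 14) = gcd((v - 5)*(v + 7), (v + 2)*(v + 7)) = v + 7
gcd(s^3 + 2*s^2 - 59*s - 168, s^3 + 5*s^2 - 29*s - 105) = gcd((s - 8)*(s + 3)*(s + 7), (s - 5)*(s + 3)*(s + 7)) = s^2 + 10*s + 21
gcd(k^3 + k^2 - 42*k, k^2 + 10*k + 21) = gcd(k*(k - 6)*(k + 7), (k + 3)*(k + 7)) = k + 7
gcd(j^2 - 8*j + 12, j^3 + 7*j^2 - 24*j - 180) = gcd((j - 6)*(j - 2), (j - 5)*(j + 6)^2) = 1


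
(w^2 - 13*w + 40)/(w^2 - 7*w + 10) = (w - 8)/(w - 2)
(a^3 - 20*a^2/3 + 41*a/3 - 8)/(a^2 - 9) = (3*a^2 - 11*a + 8)/(3*(a + 3))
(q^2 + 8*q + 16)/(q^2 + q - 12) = (q + 4)/(q - 3)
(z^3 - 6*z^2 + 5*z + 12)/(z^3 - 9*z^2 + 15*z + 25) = (z^2 - 7*z + 12)/(z^2 - 10*z + 25)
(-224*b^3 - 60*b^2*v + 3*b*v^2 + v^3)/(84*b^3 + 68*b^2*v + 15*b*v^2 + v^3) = (-32*b^2 - 4*b*v + v^2)/(12*b^2 + 8*b*v + v^2)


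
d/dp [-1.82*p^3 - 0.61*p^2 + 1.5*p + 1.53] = -5.46*p^2 - 1.22*p + 1.5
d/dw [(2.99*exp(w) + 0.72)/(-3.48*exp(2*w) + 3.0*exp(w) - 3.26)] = (10.4052*exp(2*w) + 5.0112*exp(w) - 11.9074)*exp(w)/(12.1104*exp(4*w) - 20.88*exp(3*w) + 31.6896*exp(2*w) - 19.56*exp(w) + 10.6276)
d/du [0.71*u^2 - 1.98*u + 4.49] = 1.42*u - 1.98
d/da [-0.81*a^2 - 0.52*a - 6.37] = -1.62*a - 0.52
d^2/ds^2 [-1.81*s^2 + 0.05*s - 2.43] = -3.62000000000000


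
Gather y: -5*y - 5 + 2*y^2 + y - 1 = 2*y^2 - 4*y - 6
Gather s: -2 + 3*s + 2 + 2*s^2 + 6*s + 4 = 2*s^2 + 9*s + 4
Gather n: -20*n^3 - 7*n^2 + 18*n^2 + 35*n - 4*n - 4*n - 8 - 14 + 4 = -20*n^3 + 11*n^2 + 27*n - 18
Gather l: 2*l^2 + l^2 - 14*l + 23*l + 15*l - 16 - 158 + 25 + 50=3*l^2 + 24*l - 99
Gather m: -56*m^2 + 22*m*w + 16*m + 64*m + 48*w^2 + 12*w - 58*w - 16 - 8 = -56*m^2 + m*(22*w + 80) + 48*w^2 - 46*w - 24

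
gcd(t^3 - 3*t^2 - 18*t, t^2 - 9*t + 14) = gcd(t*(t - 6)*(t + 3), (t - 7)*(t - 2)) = 1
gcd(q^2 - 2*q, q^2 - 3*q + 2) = q - 2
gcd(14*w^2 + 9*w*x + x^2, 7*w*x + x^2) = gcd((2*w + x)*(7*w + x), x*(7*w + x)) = 7*w + x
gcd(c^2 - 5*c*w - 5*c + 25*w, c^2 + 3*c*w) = 1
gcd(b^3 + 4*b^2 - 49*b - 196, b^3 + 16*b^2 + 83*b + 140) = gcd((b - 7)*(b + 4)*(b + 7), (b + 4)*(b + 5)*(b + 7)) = b^2 + 11*b + 28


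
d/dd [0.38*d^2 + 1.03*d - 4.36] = 0.76*d + 1.03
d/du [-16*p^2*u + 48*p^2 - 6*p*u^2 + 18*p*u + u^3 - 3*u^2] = -16*p^2 - 12*p*u + 18*p + 3*u^2 - 6*u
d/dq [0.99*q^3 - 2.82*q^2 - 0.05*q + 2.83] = 2.97*q^2 - 5.64*q - 0.05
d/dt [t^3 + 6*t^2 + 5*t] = 3*t^2 + 12*t + 5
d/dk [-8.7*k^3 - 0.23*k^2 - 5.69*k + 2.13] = -26.1*k^2 - 0.46*k - 5.69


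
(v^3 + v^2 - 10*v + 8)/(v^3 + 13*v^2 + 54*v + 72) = (v^2 - 3*v + 2)/(v^2 + 9*v + 18)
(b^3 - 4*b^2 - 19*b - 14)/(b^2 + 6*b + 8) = (b^2 - 6*b - 7)/(b + 4)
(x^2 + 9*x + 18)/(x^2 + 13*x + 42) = (x + 3)/(x + 7)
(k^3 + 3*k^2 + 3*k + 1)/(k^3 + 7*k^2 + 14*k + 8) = (k^2 + 2*k + 1)/(k^2 + 6*k + 8)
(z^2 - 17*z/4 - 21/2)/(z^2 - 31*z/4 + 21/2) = (4*z + 7)/(4*z - 7)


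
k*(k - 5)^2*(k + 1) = k^4 - 9*k^3 + 15*k^2 + 25*k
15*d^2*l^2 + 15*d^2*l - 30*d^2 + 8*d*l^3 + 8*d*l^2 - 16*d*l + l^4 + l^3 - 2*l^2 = (3*d + l)*(5*d + l)*(l - 1)*(l + 2)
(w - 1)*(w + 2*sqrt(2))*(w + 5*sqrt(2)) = w^3 - w^2 + 7*sqrt(2)*w^2 - 7*sqrt(2)*w + 20*w - 20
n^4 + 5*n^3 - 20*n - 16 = (n - 2)*(n + 1)*(n + 2)*(n + 4)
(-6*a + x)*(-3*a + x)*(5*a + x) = 90*a^3 - 27*a^2*x - 4*a*x^2 + x^3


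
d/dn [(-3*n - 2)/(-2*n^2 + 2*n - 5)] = (-6*n^2 - 8*n + 19)/(4*n^4 - 8*n^3 + 24*n^2 - 20*n + 25)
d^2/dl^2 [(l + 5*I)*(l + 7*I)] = 2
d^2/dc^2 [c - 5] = 0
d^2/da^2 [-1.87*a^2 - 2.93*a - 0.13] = -3.74000000000000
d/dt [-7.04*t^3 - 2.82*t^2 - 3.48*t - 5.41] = -21.12*t^2 - 5.64*t - 3.48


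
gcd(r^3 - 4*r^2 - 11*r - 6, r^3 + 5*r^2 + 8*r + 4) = r + 1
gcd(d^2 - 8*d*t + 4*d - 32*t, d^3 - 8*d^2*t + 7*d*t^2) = 1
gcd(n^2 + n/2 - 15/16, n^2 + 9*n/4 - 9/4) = n - 3/4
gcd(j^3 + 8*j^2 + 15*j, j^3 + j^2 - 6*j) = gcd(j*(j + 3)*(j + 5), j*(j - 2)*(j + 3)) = j^2 + 3*j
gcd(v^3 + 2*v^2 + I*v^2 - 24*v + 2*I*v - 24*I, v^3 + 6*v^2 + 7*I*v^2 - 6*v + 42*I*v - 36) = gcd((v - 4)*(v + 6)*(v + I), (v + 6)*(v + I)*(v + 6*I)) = v^2 + v*(6 + I) + 6*I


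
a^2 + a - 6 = (a - 2)*(a + 3)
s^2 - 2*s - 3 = (s - 3)*(s + 1)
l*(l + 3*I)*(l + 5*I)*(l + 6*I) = l^4 + 14*I*l^3 - 63*l^2 - 90*I*l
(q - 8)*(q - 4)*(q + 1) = q^3 - 11*q^2 + 20*q + 32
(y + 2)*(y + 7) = y^2 + 9*y + 14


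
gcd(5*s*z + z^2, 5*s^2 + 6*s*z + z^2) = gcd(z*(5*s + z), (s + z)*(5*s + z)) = 5*s + z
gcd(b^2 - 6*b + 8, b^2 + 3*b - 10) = b - 2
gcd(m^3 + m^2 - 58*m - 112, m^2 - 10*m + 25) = 1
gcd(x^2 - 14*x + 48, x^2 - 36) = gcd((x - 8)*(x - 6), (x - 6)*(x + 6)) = x - 6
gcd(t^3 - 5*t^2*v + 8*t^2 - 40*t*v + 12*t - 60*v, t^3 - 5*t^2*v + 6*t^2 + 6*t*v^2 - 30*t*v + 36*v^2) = t + 6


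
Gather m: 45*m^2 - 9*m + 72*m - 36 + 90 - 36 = 45*m^2 + 63*m + 18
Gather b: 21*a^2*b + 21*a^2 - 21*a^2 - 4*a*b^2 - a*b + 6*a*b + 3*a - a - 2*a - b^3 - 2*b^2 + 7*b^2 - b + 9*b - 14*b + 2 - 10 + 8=-b^3 + b^2*(5 - 4*a) + b*(21*a^2 + 5*a - 6)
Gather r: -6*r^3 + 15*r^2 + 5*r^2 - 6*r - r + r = -6*r^3 + 20*r^2 - 6*r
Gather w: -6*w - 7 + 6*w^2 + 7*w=6*w^2 + w - 7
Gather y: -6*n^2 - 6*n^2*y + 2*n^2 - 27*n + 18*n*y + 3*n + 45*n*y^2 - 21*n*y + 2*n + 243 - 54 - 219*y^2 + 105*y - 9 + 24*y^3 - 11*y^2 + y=-4*n^2 - 22*n + 24*y^3 + y^2*(45*n - 230) + y*(-6*n^2 - 3*n + 106) + 180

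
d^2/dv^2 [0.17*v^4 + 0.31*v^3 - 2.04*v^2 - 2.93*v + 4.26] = 2.04*v^2 + 1.86*v - 4.08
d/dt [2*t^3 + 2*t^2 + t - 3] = 6*t^2 + 4*t + 1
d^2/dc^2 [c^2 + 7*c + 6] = 2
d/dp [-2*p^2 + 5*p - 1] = 5 - 4*p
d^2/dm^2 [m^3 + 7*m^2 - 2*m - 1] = 6*m + 14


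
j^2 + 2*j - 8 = (j - 2)*(j + 4)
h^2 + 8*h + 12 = (h + 2)*(h + 6)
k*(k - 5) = k^2 - 5*k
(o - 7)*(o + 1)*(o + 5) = o^3 - o^2 - 37*o - 35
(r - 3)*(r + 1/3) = r^2 - 8*r/3 - 1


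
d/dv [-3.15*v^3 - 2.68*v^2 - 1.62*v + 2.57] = -9.45*v^2 - 5.36*v - 1.62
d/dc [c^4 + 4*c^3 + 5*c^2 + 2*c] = 4*c^3 + 12*c^2 + 10*c + 2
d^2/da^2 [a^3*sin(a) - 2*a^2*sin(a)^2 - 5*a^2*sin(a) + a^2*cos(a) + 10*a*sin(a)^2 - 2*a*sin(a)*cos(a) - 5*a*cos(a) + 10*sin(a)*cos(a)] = -a^3*sin(a) + 5*sqrt(2)*a^2*sin(a + pi/4) - 4*a^2*cos(2*a) + 2*a*sin(a) - 4*a*sin(2*a) - 15*a*cos(a) + 20*a*cos(2*a) + 2*cos(a) - 2*cos(2*a) - 2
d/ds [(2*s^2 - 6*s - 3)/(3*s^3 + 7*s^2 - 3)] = 3*(-2*s^4 + 12*s^3 + 23*s^2 + 10*s + 6)/(9*s^6 + 42*s^5 + 49*s^4 - 18*s^3 - 42*s^2 + 9)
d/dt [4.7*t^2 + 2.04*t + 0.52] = 9.4*t + 2.04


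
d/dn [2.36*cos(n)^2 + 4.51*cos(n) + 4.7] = -(4.72*cos(n) + 4.51)*sin(n)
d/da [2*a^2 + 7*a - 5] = 4*a + 7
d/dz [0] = 0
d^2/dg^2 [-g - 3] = 0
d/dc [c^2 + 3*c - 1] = 2*c + 3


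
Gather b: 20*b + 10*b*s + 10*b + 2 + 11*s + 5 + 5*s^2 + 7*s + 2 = b*(10*s + 30) + 5*s^2 + 18*s + 9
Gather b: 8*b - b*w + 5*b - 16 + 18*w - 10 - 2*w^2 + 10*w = b*(13 - w) - 2*w^2 + 28*w - 26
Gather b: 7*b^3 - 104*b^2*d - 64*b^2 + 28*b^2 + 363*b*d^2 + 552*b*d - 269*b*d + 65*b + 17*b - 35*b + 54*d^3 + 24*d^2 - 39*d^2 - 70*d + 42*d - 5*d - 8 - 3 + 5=7*b^3 + b^2*(-104*d - 36) + b*(363*d^2 + 283*d + 47) + 54*d^3 - 15*d^2 - 33*d - 6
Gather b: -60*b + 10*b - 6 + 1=-50*b - 5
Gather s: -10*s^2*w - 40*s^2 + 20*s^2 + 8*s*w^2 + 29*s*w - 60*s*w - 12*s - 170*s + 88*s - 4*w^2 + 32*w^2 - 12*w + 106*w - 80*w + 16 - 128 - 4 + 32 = s^2*(-10*w - 20) + s*(8*w^2 - 31*w - 94) + 28*w^2 + 14*w - 84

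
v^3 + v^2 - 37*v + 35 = (v - 5)*(v - 1)*(v + 7)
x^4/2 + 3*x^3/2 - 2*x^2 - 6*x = x*(x/2 + 1)*(x - 2)*(x + 3)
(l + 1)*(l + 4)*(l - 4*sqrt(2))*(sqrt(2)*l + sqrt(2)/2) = sqrt(2)*l^4 - 8*l^3 + 11*sqrt(2)*l^3/2 - 44*l^2 + 13*sqrt(2)*l^2/2 - 52*l + 2*sqrt(2)*l - 16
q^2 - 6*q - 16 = (q - 8)*(q + 2)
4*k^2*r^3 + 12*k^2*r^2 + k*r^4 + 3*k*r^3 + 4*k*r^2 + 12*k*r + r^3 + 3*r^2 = r*(4*k + r)*(r + 3)*(k*r + 1)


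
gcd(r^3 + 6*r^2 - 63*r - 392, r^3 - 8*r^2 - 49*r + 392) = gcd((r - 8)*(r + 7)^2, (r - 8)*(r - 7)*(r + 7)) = r^2 - r - 56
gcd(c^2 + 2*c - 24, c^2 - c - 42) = c + 6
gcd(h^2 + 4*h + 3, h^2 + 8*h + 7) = h + 1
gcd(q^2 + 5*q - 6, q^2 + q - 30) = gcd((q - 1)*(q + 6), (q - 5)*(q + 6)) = q + 6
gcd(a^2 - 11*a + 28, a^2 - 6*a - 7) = a - 7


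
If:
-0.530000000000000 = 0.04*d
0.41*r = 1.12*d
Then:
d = -13.25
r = -36.20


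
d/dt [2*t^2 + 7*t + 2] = 4*t + 7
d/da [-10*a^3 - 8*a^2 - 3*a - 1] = -30*a^2 - 16*a - 3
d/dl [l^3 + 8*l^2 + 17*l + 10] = 3*l^2 + 16*l + 17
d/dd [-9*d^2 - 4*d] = -18*d - 4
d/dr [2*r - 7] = 2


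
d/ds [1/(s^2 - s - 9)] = (1 - 2*s)/(-s^2 + s + 9)^2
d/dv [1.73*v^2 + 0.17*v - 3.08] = 3.46*v + 0.17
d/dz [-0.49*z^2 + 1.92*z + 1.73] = 1.92 - 0.98*z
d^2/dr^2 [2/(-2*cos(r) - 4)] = (cos(r)^2 - 2*cos(r) - 2)/(cos(r) + 2)^3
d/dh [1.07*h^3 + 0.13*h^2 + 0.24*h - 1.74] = 3.21*h^2 + 0.26*h + 0.24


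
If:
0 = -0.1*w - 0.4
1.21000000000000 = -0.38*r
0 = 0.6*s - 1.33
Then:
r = -3.18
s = 2.22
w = -4.00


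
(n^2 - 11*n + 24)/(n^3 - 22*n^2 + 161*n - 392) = (n - 3)/(n^2 - 14*n + 49)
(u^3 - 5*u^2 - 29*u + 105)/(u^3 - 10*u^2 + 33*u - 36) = (u^2 - 2*u - 35)/(u^2 - 7*u + 12)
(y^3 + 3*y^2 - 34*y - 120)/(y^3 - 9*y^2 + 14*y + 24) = (y^2 + 9*y + 20)/(y^2 - 3*y - 4)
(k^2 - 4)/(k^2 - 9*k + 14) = (k + 2)/(k - 7)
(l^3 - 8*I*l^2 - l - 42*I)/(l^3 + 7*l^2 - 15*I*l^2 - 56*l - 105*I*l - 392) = (l^2 - I*l + 6)/(l^2 + l*(7 - 8*I) - 56*I)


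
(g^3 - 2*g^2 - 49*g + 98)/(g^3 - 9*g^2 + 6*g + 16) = (g^2 - 49)/(g^2 - 7*g - 8)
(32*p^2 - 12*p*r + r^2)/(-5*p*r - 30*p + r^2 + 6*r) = (-32*p^2 + 12*p*r - r^2)/(5*p*r + 30*p - r^2 - 6*r)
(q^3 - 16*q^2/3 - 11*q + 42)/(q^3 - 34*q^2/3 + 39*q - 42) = (q + 3)/(q - 3)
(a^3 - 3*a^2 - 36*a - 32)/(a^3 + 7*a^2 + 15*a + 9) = (a^2 - 4*a - 32)/(a^2 + 6*a + 9)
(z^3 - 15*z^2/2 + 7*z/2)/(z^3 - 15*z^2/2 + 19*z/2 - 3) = z*(z - 7)/(z^2 - 7*z + 6)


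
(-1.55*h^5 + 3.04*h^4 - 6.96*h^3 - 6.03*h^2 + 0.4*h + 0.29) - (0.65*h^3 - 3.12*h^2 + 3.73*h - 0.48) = -1.55*h^5 + 3.04*h^4 - 7.61*h^3 - 2.91*h^2 - 3.33*h + 0.77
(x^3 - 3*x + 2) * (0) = 0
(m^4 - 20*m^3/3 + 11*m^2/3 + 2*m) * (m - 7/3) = m^5 - 9*m^4 + 173*m^3/9 - 59*m^2/9 - 14*m/3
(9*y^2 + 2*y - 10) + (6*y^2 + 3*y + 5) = 15*y^2 + 5*y - 5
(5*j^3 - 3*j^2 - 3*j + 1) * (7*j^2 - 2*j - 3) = 35*j^5 - 31*j^4 - 30*j^3 + 22*j^2 + 7*j - 3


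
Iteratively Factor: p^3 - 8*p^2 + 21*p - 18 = (p - 3)*(p^2 - 5*p + 6) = (p - 3)*(p - 2)*(p - 3)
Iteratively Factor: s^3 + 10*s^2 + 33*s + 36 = (s + 3)*(s^2 + 7*s + 12) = (s + 3)^2*(s + 4)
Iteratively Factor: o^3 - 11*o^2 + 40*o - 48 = (o - 4)*(o^2 - 7*o + 12) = (o - 4)^2*(o - 3)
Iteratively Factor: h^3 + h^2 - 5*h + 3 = (h - 1)*(h^2 + 2*h - 3) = (h - 1)^2*(h + 3)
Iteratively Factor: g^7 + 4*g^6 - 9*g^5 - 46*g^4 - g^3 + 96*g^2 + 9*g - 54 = (g - 3)*(g^6 + 7*g^5 + 12*g^4 - 10*g^3 - 31*g^2 + 3*g + 18) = (g - 3)*(g + 2)*(g^5 + 5*g^4 + 2*g^3 - 14*g^2 - 3*g + 9) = (g - 3)*(g - 1)*(g + 2)*(g^4 + 6*g^3 + 8*g^2 - 6*g - 9) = (g - 3)*(g - 1)*(g + 2)*(g + 3)*(g^3 + 3*g^2 - g - 3) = (g - 3)*(g - 1)^2*(g + 2)*(g + 3)*(g^2 + 4*g + 3) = (g - 3)*(g - 1)^2*(g + 1)*(g + 2)*(g + 3)*(g + 3)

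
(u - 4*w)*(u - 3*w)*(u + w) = u^3 - 6*u^2*w + 5*u*w^2 + 12*w^3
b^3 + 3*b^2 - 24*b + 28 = (b - 2)^2*(b + 7)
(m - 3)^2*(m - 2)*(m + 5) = m^4 - 3*m^3 - 19*m^2 + 87*m - 90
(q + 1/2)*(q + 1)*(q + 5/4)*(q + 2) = q^4 + 19*q^3/4 + 63*q^2/8 + 43*q/8 + 5/4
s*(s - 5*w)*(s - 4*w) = s^3 - 9*s^2*w + 20*s*w^2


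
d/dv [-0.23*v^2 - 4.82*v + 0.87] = -0.46*v - 4.82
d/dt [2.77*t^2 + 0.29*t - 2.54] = 5.54*t + 0.29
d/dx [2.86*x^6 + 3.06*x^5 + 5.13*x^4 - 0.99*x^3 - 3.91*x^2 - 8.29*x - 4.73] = 17.16*x^5 + 15.3*x^4 + 20.52*x^3 - 2.97*x^2 - 7.82*x - 8.29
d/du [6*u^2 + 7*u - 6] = 12*u + 7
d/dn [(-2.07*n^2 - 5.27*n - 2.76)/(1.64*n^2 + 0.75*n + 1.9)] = (7.0903*n^2 + 1.1868*n - 7.943)/(2.6896*n^4 + 2.46*n^3 + 6.7945*n^2 + 2.85*n + 3.61)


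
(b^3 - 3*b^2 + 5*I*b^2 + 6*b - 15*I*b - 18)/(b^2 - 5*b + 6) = (b^2 + 5*I*b + 6)/(b - 2)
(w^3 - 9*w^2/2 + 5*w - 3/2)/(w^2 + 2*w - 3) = (2*w^2 - 7*w + 3)/(2*(w + 3))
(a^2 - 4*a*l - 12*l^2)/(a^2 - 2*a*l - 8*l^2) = (a - 6*l)/(a - 4*l)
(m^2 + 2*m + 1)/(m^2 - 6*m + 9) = (m^2 + 2*m + 1)/(m^2 - 6*m + 9)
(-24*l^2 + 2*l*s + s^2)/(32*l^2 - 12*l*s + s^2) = (6*l + s)/(-8*l + s)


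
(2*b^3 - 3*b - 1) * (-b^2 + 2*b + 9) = -2*b^5 + 4*b^4 + 21*b^3 - 5*b^2 - 29*b - 9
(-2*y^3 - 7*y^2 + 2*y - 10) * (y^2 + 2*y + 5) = -2*y^5 - 11*y^4 - 22*y^3 - 41*y^2 - 10*y - 50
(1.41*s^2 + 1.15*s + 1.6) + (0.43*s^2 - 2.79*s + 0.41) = 1.84*s^2 - 1.64*s + 2.01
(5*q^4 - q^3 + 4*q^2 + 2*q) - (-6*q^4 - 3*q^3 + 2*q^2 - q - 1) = 11*q^4 + 2*q^3 + 2*q^2 + 3*q + 1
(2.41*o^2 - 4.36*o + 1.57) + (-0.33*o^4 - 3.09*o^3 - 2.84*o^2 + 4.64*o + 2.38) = -0.33*o^4 - 3.09*o^3 - 0.43*o^2 + 0.279999999999999*o + 3.95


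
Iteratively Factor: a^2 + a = (a)*(a + 1)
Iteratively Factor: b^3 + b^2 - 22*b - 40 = (b + 4)*(b^2 - 3*b - 10) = (b + 2)*(b + 4)*(b - 5)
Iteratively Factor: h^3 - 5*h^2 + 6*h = (h - 3)*(h^2 - 2*h) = (h - 3)*(h - 2)*(h)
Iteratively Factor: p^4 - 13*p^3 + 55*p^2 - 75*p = (p - 3)*(p^3 - 10*p^2 + 25*p) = (p - 5)*(p - 3)*(p^2 - 5*p) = p*(p - 5)*(p - 3)*(p - 5)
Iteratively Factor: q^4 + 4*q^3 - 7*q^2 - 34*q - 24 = (q + 1)*(q^3 + 3*q^2 - 10*q - 24) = (q + 1)*(q + 4)*(q^2 - q - 6) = (q + 1)*(q + 2)*(q + 4)*(q - 3)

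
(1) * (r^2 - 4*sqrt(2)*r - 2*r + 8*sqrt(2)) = r^2 - 4*sqrt(2)*r - 2*r + 8*sqrt(2)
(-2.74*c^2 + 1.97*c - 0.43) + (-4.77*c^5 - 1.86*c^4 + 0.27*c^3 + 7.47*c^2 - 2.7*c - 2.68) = -4.77*c^5 - 1.86*c^4 + 0.27*c^3 + 4.73*c^2 - 0.73*c - 3.11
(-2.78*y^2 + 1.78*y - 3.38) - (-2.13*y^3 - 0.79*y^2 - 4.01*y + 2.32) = 2.13*y^3 - 1.99*y^2 + 5.79*y - 5.7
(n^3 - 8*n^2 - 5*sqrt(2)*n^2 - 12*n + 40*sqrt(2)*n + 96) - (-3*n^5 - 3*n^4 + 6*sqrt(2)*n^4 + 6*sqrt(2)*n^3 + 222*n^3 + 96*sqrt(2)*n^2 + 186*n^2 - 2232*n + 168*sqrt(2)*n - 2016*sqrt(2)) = 3*n^5 - 6*sqrt(2)*n^4 + 3*n^4 - 221*n^3 - 6*sqrt(2)*n^3 - 194*n^2 - 101*sqrt(2)*n^2 - 128*sqrt(2)*n + 2220*n + 96 + 2016*sqrt(2)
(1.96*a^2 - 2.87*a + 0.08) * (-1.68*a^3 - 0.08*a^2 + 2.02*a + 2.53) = -3.2928*a^5 + 4.6648*a^4 + 4.0544*a^3 - 0.845000000000002*a^2 - 7.0995*a + 0.2024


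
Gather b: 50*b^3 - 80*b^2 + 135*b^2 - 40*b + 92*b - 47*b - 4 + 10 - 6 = 50*b^3 + 55*b^2 + 5*b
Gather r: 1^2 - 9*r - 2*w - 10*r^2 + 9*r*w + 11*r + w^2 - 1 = -10*r^2 + r*(9*w + 2) + w^2 - 2*w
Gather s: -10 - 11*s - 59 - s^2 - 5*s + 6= -s^2 - 16*s - 63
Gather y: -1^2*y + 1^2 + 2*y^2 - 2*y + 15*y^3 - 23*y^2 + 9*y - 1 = 15*y^3 - 21*y^2 + 6*y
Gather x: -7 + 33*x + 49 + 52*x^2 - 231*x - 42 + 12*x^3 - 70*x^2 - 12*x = 12*x^3 - 18*x^2 - 210*x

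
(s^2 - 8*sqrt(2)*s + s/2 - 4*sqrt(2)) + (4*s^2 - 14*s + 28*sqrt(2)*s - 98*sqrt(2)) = 5*s^2 - 27*s/2 + 20*sqrt(2)*s - 102*sqrt(2)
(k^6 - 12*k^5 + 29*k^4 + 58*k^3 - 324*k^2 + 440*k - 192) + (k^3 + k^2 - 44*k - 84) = k^6 - 12*k^5 + 29*k^4 + 59*k^3 - 323*k^2 + 396*k - 276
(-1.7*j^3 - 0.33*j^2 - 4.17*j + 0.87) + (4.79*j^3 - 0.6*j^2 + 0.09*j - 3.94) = 3.09*j^3 - 0.93*j^2 - 4.08*j - 3.07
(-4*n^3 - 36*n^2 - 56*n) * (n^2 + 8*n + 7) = -4*n^5 - 68*n^4 - 372*n^3 - 700*n^2 - 392*n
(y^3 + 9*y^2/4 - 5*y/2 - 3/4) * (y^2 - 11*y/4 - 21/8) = y^5 - y^4/2 - 181*y^3/16 + 7*y^2/32 + 69*y/8 + 63/32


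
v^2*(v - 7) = v^3 - 7*v^2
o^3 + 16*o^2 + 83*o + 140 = (o + 4)*(o + 5)*(o + 7)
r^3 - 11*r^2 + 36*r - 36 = (r - 6)*(r - 3)*(r - 2)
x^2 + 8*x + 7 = (x + 1)*(x + 7)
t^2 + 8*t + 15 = (t + 3)*(t + 5)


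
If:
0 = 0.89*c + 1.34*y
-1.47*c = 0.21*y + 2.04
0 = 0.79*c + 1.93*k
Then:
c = -1.53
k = 0.63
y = 1.02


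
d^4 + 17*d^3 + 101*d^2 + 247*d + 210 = (d + 2)*(d + 3)*(d + 5)*(d + 7)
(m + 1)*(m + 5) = m^2 + 6*m + 5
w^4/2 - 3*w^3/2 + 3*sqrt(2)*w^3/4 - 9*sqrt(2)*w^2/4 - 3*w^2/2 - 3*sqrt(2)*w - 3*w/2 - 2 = (w - 4)*(w + sqrt(2))*(sqrt(2)*w/2 + 1/2)*(sqrt(2)*w/2 + sqrt(2)/2)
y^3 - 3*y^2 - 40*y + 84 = (y - 7)*(y - 2)*(y + 6)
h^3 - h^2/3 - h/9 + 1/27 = (h - 1/3)^2*(h + 1/3)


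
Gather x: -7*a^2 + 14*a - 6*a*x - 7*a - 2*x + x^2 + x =-7*a^2 + 7*a + x^2 + x*(-6*a - 1)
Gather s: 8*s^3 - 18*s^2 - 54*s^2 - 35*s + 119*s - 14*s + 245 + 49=8*s^3 - 72*s^2 + 70*s + 294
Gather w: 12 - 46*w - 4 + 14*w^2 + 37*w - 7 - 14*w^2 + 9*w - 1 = 0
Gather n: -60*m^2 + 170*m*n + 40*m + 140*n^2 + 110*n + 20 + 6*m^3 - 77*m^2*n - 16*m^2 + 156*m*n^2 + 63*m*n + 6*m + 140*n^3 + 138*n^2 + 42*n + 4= 6*m^3 - 76*m^2 + 46*m + 140*n^3 + n^2*(156*m + 278) + n*(-77*m^2 + 233*m + 152) + 24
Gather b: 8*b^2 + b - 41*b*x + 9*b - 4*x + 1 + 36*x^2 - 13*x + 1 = 8*b^2 + b*(10 - 41*x) + 36*x^2 - 17*x + 2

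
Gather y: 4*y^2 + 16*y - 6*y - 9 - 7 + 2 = 4*y^2 + 10*y - 14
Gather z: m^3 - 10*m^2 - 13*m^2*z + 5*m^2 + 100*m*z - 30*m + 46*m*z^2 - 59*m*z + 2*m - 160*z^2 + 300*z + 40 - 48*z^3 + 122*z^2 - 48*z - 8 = m^3 - 5*m^2 - 28*m - 48*z^3 + z^2*(46*m - 38) + z*(-13*m^2 + 41*m + 252) + 32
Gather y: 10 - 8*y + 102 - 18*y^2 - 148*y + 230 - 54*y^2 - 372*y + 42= -72*y^2 - 528*y + 384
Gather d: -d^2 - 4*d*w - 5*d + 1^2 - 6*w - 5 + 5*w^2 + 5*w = -d^2 + d*(-4*w - 5) + 5*w^2 - w - 4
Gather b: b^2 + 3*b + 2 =b^2 + 3*b + 2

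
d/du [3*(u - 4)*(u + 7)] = 6*u + 9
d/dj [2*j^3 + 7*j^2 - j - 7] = 6*j^2 + 14*j - 1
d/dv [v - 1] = 1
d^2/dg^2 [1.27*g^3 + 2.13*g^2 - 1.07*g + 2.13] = 7.62*g + 4.26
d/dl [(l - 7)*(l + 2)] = 2*l - 5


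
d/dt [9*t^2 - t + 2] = 18*t - 1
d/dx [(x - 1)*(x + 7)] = 2*x + 6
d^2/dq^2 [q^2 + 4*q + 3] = 2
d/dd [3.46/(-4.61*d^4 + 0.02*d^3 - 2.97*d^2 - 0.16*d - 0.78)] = (63.8024*d^3 - 0.2076*d^2 + 20.5524*d + 0.5536)/(4.61*d^4 - 0.02*d^3 + 2.97*d^2 + 0.16*d + 0.78)^2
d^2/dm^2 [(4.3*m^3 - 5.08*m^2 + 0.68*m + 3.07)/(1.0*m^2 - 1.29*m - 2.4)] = (1.4210854715202e-14*m^4 + 23.20486*m^3 + 25.1447999999999*m^2 + 134.6382*m - 37.778586)/(1.0*m^6 - 3.87*m^5 - 2.2077*m^4 + 16.429311*m^3 + 5.29848*m^2 - 22.2912*m - 13.824)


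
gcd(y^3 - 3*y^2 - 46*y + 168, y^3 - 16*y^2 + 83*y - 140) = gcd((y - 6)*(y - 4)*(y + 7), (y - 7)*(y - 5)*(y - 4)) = y - 4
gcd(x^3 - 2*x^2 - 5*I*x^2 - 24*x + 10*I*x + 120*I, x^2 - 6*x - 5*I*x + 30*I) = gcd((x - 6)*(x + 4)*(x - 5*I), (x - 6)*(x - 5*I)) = x^2 + x*(-6 - 5*I) + 30*I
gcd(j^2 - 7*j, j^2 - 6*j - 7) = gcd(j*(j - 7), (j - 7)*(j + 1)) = j - 7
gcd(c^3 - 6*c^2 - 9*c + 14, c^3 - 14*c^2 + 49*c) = c - 7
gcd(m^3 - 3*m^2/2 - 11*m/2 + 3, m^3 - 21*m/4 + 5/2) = m - 1/2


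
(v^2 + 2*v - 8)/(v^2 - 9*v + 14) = (v + 4)/(v - 7)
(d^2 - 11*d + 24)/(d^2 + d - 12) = (d - 8)/(d + 4)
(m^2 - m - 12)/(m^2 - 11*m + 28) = (m + 3)/(m - 7)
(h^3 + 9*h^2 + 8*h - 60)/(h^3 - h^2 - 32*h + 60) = (h + 5)/(h - 5)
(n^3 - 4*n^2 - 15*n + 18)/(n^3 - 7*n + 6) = (n - 6)/(n - 2)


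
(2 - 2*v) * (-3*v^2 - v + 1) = 6*v^3 - 4*v^2 - 4*v + 2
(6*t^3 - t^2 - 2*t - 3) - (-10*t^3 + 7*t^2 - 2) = 16*t^3 - 8*t^2 - 2*t - 1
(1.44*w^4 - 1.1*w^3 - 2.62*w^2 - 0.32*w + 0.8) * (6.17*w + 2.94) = 8.8848*w^5 - 2.5534*w^4 - 19.3994*w^3 - 9.6772*w^2 + 3.9952*w + 2.352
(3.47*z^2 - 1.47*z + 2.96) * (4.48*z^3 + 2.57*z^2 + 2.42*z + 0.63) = 15.5456*z^5 + 2.3323*z^4 + 17.8803*z^3 + 6.2359*z^2 + 6.2371*z + 1.8648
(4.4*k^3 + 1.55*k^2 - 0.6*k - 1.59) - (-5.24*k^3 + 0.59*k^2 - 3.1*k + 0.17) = 9.64*k^3 + 0.96*k^2 + 2.5*k - 1.76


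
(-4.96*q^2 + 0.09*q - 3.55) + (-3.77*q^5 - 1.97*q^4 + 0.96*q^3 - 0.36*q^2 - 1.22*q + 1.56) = -3.77*q^5 - 1.97*q^4 + 0.96*q^3 - 5.32*q^2 - 1.13*q - 1.99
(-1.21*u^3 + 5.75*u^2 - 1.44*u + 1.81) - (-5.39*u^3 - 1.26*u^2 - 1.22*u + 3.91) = 4.18*u^3 + 7.01*u^2 - 0.22*u - 2.1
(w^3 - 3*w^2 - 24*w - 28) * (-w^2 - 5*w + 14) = -w^5 - 2*w^4 + 53*w^3 + 106*w^2 - 196*w - 392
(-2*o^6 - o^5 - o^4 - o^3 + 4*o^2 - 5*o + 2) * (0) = 0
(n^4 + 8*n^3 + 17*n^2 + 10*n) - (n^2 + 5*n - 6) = n^4 + 8*n^3 + 16*n^2 + 5*n + 6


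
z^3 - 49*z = z*(z - 7)*(z + 7)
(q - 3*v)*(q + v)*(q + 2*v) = q^3 - 7*q*v^2 - 6*v^3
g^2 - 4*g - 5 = (g - 5)*(g + 1)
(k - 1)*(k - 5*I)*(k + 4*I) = k^3 - k^2 - I*k^2 + 20*k + I*k - 20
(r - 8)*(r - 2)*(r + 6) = r^3 - 4*r^2 - 44*r + 96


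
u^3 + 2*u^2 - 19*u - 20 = (u - 4)*(u + 1)*(u + 5)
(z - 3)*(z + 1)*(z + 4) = z^3 + 2*z^2 - 11*z - 12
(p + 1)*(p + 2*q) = p^2 + 2*p*q + p + 2*q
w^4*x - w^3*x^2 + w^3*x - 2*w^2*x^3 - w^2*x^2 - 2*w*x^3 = w*(w - 2*x)*(w + x)*(w*x + x)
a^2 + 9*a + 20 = (a + 4)*(a + 5)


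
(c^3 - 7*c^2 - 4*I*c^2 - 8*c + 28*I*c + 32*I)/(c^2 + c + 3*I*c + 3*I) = (c^2 - 4*c*(2 + I) + 32*I)/(c + 3*I)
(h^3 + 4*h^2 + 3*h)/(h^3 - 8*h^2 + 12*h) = (h^2 + 4*h + 3)/(h^2 - 8*h + 12)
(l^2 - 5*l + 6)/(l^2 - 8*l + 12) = (l - 3)/(l - 6)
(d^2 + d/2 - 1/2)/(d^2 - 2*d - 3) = (d - 1/2)/(d - 3)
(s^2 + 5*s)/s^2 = (s + 5)/s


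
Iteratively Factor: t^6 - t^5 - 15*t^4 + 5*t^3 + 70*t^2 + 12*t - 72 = (t + 2)*(t^5 - 3*t^4 - 9*t^3 + 23*t^2 + 24*t - 36) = (t + 2)^2*(t^4 - 5*t^3 + t^2 + 21*t - 18) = (t + 2)^3*(t^3 - 7*t^2 + 15*t - 9) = (t - 3)*(t + 2)^3*(t^2 - 4*t + 3) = (t - 3)^2*(t + 2)^3*(t - 1)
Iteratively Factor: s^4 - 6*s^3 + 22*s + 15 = (s - 3)*(s^3 - 3*s^2 - 9*s - 5) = (s - 5)*(s - 3)*(s^2 + 2*s + 1) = (s - 5)*(s - 3)*(s + 1)*(s + 1)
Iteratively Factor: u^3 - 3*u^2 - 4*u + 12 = (u + 2)*(u^2 - 5*u + 6) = (u - 3)*(u + 2)*(u - 2)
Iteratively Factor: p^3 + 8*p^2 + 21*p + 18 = (p + 2)*(p^2 + 6*p + 9) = (p + 2)*(p + 3)*(p + 3)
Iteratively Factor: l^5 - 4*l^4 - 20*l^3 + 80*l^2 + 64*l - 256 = (l - 2)*(l^4 - 2*l^3 - 24*l^2 + 32*l + 128) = (l - 4)*(l - 2)*(l^3 + 2*l^2 - 16*l - 32) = (l - 4)*(l - 2)*(l + 4)*(l^2 - 2*l - 8) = (l - 4)^2*(l - 2)*(l + 4)*(l + 2)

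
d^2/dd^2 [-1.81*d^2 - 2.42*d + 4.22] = -3.62000000000000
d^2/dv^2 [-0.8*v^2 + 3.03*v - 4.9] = -1.60000000000000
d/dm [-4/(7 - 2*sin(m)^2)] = -8*sin(2*m)/(cos(2*m) + 6)^2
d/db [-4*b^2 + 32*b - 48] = 32 - 8*b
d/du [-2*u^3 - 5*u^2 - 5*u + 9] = -6*u^2 - 10*u - 5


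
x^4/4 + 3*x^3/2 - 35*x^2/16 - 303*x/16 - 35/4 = (x/4 + 1)*(x - 7/2)*(x + 1/2)*(x + 5)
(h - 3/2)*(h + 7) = h^2 + 11*h/2 - 21/2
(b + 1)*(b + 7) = b^2 + 8*b + 7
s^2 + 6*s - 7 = (s - 1)*(s + 7)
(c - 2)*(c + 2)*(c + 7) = c^3 + 7*c^2 - 4*c - 28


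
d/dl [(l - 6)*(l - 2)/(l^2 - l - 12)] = (7*l^2 - 48*l + 108)/(l^4 - 2*l^3 - 23*l^2 + 24*l + 144)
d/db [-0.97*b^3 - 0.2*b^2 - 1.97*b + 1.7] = -2.91*b^2 - 0.4*b - 1.97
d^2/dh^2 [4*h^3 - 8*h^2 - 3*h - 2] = 24*h - 16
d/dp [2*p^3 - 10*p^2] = 2*p*(3*p - 10)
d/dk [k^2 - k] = 2*k - 1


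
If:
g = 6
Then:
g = 6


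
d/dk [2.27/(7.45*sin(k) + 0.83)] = -16.9115*cos(k)/(7.45*sin(k) + 0.83)^2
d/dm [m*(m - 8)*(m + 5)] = 3*m^2 - 6*m - 40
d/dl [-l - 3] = -1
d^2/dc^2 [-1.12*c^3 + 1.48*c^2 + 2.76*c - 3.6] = 2.96 - 6.72*c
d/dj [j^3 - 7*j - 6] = 3*j^2 - 7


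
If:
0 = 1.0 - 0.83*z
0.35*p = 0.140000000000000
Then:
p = 0.40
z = 1.20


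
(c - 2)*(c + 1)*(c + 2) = c^3 + c^2 - 4*c - 4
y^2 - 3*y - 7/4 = (y - 7/2)*(y + 1/2)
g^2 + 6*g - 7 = (g - 1)*(g + 7)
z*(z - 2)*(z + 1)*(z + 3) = z^4 + 2*z^3 - 5*z^2 - 6*z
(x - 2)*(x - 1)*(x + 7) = x^3 + 4*x^2 - 19*x + 14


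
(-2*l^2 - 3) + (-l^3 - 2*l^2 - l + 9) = -l^3 - 4*l^2 - l + 6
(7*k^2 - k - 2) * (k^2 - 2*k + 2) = 7*k^4 - 15*k^3 + 14*k^2 + 2*k - 4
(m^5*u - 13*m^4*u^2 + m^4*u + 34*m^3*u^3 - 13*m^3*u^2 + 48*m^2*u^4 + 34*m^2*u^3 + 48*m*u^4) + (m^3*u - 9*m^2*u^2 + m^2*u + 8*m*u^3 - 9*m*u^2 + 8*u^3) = m^5*u - 13*m^4*u^2 + m^4*u + 34*m^3*u^3 - 13*m^3*u^2 + m^3*u + 48*m^2*u^4 + 34*m^2*u^3 - 9*m^2*u^2 + m^2*u + 48*m*u^4 + 8*m*u^3 - 9*m*u^2 + 8*u^3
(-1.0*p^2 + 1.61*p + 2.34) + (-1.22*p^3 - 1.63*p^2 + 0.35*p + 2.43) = -1.22*p^3 - 2.63*p^2 + 1.96*p + 4.77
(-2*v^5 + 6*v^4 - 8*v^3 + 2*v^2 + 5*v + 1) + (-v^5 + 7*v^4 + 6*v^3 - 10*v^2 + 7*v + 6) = -3*v^5 + 13*v^4 - 2*v^3 - 8*v^2 + 12*v + 7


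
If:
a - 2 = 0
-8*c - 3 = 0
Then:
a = 2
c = -3/8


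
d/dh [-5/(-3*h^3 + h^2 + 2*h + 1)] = 5*(-9*h^2 + 2*h + 2)/(-3*h^3 + h^2 + 2*h + 1)^2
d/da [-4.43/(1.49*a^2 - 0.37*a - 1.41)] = (13.2014*a - 1.6391)/(-1.49*a^2 + 0.37*a + 1.41)^2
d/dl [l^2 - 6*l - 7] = 2*l - 6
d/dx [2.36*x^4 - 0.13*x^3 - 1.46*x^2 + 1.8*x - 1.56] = 9.44*x^3 - 0.39*x^2 - 2.92*x + 1.8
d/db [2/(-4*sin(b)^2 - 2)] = 2*sin(2*b)/(2 - cos(2*b))^2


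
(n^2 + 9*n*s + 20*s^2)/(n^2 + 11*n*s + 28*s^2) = (n + 5*s)/(n + 7*s)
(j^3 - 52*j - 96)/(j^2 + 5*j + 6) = (j^2 - 2*j - 48)/(j + 3)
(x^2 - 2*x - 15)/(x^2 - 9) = (x - 5)/(x - 3)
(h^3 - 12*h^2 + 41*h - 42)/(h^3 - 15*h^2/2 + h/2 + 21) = 2*(h - 3)/(2*h + 3)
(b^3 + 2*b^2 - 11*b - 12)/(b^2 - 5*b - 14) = (-b^3 - 2*b^2 + 11*b + 12)/(-b^2 + 5*b + 14)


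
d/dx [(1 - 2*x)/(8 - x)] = -15/(x - 8)^2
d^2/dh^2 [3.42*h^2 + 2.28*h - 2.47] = 6.84000000000000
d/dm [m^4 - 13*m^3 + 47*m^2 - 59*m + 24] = 4*m^3 - 39*m^2 + 94*m - 59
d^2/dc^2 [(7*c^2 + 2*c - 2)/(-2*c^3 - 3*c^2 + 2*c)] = 4*(-14*c^6 - 12*c^5 - 36*c^4 + 14*c^3 + 15*c^2 - 18*c + 4)/(c^3*(8*c^6 + 36*c^5 + 30*c^4 - 45*c^3 - 30*c^2 + 36*c - 8))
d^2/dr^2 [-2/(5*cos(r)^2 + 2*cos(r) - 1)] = (200*sin(r)^4 - 148*sin(r)^2 - 71*cos(r) + 15*cos(3*r) - 88)/(-5*sin(r)^2 + 2*cos(r) + 4)^3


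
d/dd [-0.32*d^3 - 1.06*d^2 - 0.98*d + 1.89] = -0.96*d^2 - 2.12*d - 0.98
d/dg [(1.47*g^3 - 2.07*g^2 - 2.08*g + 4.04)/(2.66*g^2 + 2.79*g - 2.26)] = (3.9102*g^4 + 8.2026*g^3 - 10.2091*g^2 - 12.1364*g - 6.5708)/(7.0756*g^4 + 14.8428*g^3 - 4.2391*g^2 - 12.6108*g + 5.1076)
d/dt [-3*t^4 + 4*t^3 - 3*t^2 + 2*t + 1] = -12*t^3 + 12*t^2 - 6*t + 2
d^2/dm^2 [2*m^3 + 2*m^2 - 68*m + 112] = 12*m + 4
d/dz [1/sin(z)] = -cos(z)/sin(z)^2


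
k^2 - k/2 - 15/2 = (k - 3)*(k + 5/2)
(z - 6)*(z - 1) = z^2 - 7*z + 6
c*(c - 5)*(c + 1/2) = c^3 - 9*c^2/2 - 5*c/2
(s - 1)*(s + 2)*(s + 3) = s^3 + 4*s^2 + s - 6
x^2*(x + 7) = x^3 + 7*x^2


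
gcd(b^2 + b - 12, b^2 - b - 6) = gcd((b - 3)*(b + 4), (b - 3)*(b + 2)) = b - 3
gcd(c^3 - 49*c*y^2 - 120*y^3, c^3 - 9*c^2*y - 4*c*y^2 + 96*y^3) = -c^2 + 5*c*y + 24*y^2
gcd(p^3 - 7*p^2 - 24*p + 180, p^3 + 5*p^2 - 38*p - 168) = p - 6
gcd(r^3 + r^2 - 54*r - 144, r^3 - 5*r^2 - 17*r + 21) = r + 3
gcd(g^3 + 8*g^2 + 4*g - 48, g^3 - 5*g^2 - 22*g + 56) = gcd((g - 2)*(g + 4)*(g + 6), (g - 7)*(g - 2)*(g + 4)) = g^2 + 2*g - 8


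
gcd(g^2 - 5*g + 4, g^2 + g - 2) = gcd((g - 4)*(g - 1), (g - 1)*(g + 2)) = g - 1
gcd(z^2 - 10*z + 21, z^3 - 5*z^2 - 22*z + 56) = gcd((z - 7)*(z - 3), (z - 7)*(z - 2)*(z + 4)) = z - 7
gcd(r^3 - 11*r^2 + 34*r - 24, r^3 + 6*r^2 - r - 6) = r - 1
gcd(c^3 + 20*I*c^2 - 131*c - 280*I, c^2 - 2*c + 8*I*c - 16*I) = c + 8*I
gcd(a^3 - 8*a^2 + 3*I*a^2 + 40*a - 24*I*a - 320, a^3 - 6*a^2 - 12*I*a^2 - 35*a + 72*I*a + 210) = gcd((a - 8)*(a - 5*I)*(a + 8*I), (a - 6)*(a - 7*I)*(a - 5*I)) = a - 5*I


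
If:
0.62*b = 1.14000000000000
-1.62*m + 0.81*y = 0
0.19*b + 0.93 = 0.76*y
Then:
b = 1.84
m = 0.84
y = 1.68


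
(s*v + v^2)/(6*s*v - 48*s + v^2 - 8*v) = v*(s + v)/(6*s*v - 48*s + v^2 - 8*v)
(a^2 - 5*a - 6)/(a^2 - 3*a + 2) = (a^2 - 5*a - 6)/(a^2 - 3*a + 2)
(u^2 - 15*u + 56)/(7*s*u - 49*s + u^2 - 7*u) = (u - 8)/(7*s + u)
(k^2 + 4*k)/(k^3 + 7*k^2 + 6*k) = (k + 4)/(k^2 + 7*k + 6)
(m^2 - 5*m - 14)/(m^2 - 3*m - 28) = (m + 2)/(m + 4)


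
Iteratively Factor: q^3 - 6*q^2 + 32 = (q - 4)*(q^2 - 2*q - 8) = (q - 4)^2*(q + 2)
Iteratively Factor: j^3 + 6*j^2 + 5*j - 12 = (j - 1)*(j^2 + 7*j + 12) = (j - 1)*(j + 3)*(j + 4)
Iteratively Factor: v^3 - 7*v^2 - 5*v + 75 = (v - 5)*(v^2 - 2*v - 15) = (v - 5)*(v + 3)*(v - 5)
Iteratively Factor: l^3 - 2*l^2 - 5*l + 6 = (l - 1)*(l^2 - l - 6) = (l - 3)*(l - 1)*(l + 2)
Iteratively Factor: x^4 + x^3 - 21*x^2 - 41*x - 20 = (x + 4)*(x^3 - 3*x^2 - 9*x - 5) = (x + 1)*(x + 4)*(x^2 - 4*x - 5) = (x + 1)^2*(x + 4)*(x - 5)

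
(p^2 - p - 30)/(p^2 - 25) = (p - 6)/(p - 5)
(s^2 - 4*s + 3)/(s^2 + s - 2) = (s - 3)/(s + 2)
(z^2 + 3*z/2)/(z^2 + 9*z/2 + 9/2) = z/(z + 3)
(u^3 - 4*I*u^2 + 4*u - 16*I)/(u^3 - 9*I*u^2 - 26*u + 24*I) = (u + 2*I)/(u - 3*I)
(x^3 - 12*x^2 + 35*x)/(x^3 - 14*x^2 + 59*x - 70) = x/(x - 2)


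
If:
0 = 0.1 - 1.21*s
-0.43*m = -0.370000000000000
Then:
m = 0.86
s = 0.08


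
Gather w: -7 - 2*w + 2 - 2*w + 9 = 4 - 4*w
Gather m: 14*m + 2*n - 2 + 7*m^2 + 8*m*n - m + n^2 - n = 7*m^2 + m*(8*n + 13) + n^2 + n - 2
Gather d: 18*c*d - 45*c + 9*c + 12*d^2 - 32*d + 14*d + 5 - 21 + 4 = -36*c + 12*d^2 + d*(18*c - 18) - 12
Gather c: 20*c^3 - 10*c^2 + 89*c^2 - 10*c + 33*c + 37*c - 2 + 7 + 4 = 20*c^3 + 79*c^2 + 60*c + 9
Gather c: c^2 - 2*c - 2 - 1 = c^2 - 2*c - 3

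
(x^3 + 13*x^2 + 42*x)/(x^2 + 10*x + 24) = x*(x + 7)/(x + 4)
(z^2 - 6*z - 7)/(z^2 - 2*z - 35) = (z + 1)/(z + 5)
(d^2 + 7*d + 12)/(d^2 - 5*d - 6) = (d^2 + 7*d + 12)/(d^2 - 5*d - 6)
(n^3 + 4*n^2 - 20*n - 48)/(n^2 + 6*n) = n - 2 - 8/n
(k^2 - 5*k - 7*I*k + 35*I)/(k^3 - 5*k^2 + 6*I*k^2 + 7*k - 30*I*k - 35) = (k - 7*I)/(k^2 + 6*I*k + 7)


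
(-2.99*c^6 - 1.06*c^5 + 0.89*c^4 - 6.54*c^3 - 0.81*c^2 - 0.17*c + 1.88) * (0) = 0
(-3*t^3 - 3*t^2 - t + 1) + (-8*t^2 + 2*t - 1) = -3*t^3 - 11*t^2 + t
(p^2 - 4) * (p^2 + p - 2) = p^4 + p^3 - 6*p^2 - 4*p + 8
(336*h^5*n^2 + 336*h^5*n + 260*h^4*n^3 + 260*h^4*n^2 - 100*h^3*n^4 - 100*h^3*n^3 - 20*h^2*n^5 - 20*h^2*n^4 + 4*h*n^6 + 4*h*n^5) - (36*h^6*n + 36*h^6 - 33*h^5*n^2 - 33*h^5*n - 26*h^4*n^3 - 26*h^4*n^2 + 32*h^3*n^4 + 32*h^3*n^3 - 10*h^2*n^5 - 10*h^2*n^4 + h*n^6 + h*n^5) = -36*h^6*n - 36*h^6 + 369*h^5*n^2 + 369*h^5*n + 286*h^4*n^3 + 286*h^4*n^2 - 132*h^3*n^4 - 132*h^3*n^3 - 10*h^2*n^5 - 10*h^2*n^4 + 3*h*n^6 + 3*h*n^5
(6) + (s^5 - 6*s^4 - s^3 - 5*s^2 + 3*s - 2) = s^5 - 6*s^4 - s^3 - 5*s^2 + 3*s + 4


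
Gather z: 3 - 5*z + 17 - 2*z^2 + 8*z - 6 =-2*z^2 + 3*z + 14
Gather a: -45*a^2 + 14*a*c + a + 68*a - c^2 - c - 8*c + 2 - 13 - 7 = -45*a^2 + a*(14*c + 69) - c^2 - 9*c - 18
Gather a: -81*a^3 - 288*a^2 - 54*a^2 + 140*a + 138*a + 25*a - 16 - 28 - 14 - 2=-81*a^3 - 342*a^2 + 303*a - 60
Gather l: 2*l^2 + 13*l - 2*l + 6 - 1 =2*l^2 + 11*l + 5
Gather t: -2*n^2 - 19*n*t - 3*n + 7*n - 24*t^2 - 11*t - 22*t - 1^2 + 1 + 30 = -2*n^2 + 4*n - 24*t^2 + t*(-19*n - 33) + 30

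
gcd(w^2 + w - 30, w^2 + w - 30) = w^2 + w - 30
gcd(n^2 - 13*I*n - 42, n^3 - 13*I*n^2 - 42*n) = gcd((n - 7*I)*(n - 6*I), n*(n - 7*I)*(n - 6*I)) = n^2 - 13*I*n - 42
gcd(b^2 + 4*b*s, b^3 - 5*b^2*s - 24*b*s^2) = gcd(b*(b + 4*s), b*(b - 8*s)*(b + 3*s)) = b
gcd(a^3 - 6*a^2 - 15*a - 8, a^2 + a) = a + 1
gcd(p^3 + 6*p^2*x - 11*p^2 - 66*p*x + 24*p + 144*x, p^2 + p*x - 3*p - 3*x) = p - 3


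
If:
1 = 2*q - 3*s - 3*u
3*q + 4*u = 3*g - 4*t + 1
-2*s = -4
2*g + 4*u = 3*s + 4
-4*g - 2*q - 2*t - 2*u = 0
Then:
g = -33/41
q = 322/41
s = 2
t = -375/41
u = 119/41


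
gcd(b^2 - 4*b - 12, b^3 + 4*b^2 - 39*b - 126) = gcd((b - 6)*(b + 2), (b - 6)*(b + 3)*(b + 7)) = b - 6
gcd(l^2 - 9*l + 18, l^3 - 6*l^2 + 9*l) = l - 3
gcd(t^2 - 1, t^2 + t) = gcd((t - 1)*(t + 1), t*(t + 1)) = t + 1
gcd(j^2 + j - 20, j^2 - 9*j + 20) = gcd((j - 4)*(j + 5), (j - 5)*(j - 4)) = j - 4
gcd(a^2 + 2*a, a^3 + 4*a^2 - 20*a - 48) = a + 2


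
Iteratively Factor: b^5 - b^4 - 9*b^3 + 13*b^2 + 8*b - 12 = (b - 2)*(b^4 + b^3 - 7*b^2 - b + 6) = (b - 2)^2*(b^3 + 3*b^2 - b - 3) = (b - 2)^2*(b - 1)*(b^2 + 4*b + 3) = (b - 2)^2*(b - 1)*(b + 3)*(b + 1)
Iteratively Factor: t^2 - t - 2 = (t + 1)*(t - 2)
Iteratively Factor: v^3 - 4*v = (v)*(v^2 - 4) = v*(v + 2)*(v - 2)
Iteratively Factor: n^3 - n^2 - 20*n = (n)*(n^2 - n - 20) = n*(n - 5)*(n + 4)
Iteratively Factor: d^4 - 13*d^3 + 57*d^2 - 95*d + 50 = (d - 1)*(d^3 - 12*d^2 + 45*d - 50) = (d - 5)*(d - 1)*(d^2 - 7*d + 10) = (d - 5)^2*(d - 1)*(d - 2)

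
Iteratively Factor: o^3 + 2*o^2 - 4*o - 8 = (o - 2)*(o^2 + 4*o + 4) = (o - 2)*(o + 2)*(o + 2)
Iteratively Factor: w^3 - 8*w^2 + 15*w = (w - 3)*(w^2 - 5*w) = (w - 5)*(w - 3)*(w)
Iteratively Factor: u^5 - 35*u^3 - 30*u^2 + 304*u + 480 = (u + 2)*(u^4 - 2*u^3 - 31*u^2 + 32*u + 240) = (u + 2)*(u + 3)*(u^3 - 5*u^2 - 16*u + 80) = (u - 4)*(u + 2)*(u + 3)*(u^2 - u - 20) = (u - 5)*(u - 4)*(u + 2)*(u + 3)*(u + 4)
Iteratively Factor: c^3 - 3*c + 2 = (c - 1)*(c^2 + c - 2) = (c - 1)^2*(c + 2)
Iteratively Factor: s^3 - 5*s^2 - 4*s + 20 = (s - 5)*(s^2 - 4) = (s - 5)*(s + 2)*(s - 2)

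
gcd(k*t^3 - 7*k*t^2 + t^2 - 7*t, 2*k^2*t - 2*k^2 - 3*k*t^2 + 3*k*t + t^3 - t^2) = 1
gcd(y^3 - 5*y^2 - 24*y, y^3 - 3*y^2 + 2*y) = y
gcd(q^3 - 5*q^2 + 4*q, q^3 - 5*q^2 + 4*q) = q^3 - 5*q^2 + 4*q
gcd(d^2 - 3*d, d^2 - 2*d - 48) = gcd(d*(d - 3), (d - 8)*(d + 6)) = 1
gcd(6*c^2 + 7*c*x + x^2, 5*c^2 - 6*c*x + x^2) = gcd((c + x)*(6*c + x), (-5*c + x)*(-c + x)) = 1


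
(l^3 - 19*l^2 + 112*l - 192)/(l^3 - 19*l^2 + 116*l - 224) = (l^2 - 11*l + 24)/(l^2 - 11*l + 28)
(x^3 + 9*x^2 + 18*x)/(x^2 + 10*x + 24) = x*(x + 3)/(x + 4)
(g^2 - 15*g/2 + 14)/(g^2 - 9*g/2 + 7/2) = (g - 4)/(g - 1)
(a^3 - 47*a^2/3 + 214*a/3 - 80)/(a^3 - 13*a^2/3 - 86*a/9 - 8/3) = 3*(3*a^2 - 29*a + 40)/(9*a^2 + 15*a + 4)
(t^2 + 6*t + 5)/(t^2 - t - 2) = (t + 5)/(t - 2)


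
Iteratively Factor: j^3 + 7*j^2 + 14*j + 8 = (j + 4)*(j^2 + 3*j + 2) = (j + 2)*(j + 4)*(j + 1)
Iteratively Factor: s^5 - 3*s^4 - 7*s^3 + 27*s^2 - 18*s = (s - 3)*(s^4 - 7*s^2 + 6*s) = (s - 3)*(s - 1)*(s^3 + s^2 - 6*s) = s*(s - 3)*(s - 1)*(s^2 + s - 6) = s*(s - 3)*(s - 1)*(s + 3)*(s - 2)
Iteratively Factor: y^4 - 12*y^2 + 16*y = (y - 2)*(y^3 + 2*y^2 - 8*y) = y*(y - 2)*(y^2 + 2*y - 8) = y*(y - 2)^2*(y + 4)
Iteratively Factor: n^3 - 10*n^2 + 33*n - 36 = (n - 4)*(n^2 - 6*n + 9) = (n - 4)*(n - 3)*(n - 3)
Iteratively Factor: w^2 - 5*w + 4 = (w - 1)*(w - 4)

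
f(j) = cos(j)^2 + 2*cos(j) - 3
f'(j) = -2*sin(j)*cos(j) - 2*sin(j)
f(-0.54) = -0.55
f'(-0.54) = 1.91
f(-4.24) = -3.70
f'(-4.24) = -0.97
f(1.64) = -3.13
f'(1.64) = -1.86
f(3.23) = -4.00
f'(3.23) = 0.00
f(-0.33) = -0.21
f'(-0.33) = 1.26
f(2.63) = -3.98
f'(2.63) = -0.13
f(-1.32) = -2.44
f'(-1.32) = 2.42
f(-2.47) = -3.95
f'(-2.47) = 0.27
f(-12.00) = -0.60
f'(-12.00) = -1.98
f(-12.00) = -0.60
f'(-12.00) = -1.98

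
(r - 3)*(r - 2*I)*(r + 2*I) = r^3 - 3*r^2 + 4*r - 12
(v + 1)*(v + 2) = v^2 + 3*v + 2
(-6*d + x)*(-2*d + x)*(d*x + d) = 12*d^3*x + 12*d^3 - 8*d^2*x^2 - 8*d^2*x + d*x^3 + d*x^2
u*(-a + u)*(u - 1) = -a*u^2 + a*u + u^3 - u^2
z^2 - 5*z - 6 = (z - 6)*(z + 1)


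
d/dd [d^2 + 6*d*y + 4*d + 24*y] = 2*d + 6*y + 4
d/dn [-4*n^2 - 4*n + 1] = -8*n - 4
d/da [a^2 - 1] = 2*a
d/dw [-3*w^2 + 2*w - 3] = 2 - 6*w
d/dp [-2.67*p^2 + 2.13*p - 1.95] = 2.13 - 5.34*p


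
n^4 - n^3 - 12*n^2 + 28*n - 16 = (n - 2)^2*(n - 1)*(n + 4)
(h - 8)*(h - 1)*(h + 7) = h^3 - 2*h^2 - 55*h + 56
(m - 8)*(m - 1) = m^2 - 9*m + 8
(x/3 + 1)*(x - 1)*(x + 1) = x^3/3 + x^2 - x/3 - 1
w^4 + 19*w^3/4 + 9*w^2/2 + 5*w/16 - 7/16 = (w - 1/4)*(w + 1/2)*(w + 1)*(w + 7/2)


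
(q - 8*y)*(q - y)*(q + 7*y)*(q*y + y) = q^4*y - 2*q^3*y^2 + q^3*y - 55*q^2*y^3 - 2*q^2*y^2 + 56*q*y^4 - 55*q*y^3 + 56*y^4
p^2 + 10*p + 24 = (p + 4)*(p + 6)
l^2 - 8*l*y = l*(l - 8*y)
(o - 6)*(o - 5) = o^2 - 11*o + 30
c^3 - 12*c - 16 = (c - 4)*(c + 2)^2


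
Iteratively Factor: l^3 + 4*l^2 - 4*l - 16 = (l + 2)*(l^2 + 2*l - 8) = (l - 2)*(l + 2)*(l + 4)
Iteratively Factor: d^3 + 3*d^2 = (d + 3)*(d^2) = d*(d + 3)*(d)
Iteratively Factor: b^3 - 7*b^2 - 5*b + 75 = (b - 5)*(b^2 - 2*b - 15) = (b - 5)*(b + 3)*(b - 5)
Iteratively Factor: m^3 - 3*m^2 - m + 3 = (m - 3)*(m^2 - 1) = (m - 3)*(m - 1)*(m + 1)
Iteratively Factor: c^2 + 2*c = (c)*(c + 2)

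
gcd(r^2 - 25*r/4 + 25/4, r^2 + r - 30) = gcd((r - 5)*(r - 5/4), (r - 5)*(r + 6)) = r - 5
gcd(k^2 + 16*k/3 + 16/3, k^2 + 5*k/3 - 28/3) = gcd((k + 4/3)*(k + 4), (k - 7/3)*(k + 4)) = k + 4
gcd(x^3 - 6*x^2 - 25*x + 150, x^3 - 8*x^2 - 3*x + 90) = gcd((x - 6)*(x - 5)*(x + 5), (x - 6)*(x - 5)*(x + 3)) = x^2 - 11*x + 30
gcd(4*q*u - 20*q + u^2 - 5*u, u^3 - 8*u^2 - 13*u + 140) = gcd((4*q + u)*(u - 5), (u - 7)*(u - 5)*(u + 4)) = u - 5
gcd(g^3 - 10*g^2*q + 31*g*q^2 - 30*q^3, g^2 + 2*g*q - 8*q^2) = -g + 2*q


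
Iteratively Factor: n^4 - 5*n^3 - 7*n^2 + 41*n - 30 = (n - 1)*(n^3 - 4*n^2 - 11*n + 30) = (n - 5)*(n - 1)*(n^2 + n - 6) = (n - 5)*(n - 1)*(n + 3)*(n - 2)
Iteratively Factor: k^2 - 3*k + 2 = (k - 1)*(k - 2)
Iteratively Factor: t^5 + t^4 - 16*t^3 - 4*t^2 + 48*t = (t - 2)*(t^4 + 3*t^3 - 10*t^2 - 24*t) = (t - 2)*(t + 4)*(t^3 - t^2 - 6*t) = (t - 3)*(t - 2)*(t + 4)*(t^2 + 2*t) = (t - 3)*(t - 2)*(t + 2)*(t + 4)*(t)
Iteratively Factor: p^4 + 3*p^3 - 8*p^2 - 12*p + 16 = (p + 2)*(p^3 + p^2 - 10*p + 8) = (p - 1)*(p + 2)*(p^2 + 2*p - 8) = (p - 2)*(p - 1)*(p + 2)*(p + 4)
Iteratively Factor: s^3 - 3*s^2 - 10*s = (s - 5)*(s^2 + 2*s) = s*(s - 5)*(s + 2)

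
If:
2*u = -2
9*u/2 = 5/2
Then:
No Solution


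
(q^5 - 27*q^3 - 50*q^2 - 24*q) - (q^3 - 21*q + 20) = q^5 - 28*q^3 - 50*q^2 - 3*q - 20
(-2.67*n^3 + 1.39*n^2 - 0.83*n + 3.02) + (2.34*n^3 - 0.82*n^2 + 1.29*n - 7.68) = -0.33*n^3 + 0.57*n^2 + 0.46*n - 4.66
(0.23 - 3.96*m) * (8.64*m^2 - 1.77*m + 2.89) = -34.2144*m^3 + 8.9964*m^2 - 11.8515*m + 0.6647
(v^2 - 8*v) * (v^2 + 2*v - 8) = v^4 - 6*v^3 - 24*v^2 + 64*v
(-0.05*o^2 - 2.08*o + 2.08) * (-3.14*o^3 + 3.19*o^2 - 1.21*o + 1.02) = 0.157*o^5 + 6.3717*o^4 - 13.1059*o^3 + 9.101*o^2 - 4.6384*o + 2.1216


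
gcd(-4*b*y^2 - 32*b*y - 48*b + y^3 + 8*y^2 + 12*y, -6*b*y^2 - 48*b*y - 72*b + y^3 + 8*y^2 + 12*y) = y^2 + 8*y + 12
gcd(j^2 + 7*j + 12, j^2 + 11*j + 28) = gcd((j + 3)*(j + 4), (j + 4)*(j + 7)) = j + 4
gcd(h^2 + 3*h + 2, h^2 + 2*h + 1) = h + 1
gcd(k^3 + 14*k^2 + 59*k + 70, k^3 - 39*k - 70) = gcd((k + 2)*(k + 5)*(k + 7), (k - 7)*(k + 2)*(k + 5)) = k^2 + 7*k + 10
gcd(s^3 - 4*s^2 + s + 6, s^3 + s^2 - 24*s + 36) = s^2 - 5*s + 6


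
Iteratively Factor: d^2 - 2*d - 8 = (d + 2)*(d - 4)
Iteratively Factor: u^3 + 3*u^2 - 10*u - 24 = (u + 2)*(u^2 + u - 12) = (u + 2)*(u + 4)*(u - 3)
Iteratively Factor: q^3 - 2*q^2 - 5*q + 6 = (q + 2)*(q^2 - 4*q + 3) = (q - 1)*(q + 2)*(q - 3)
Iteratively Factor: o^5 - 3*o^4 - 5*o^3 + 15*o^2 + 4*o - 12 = (o + 2)*(o^4 - 5*o^3 + 5*o^2 + 5*o - 6) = (o + 1)*(o + 2)*(o^3 - 6*o^2 + 11*o - 6) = (o - 2)*(o + 1)*(o + 2)*(o^2 - 4*o + 3) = (o - 2)*(o - 1)*(o + 1)*(o + 2)*(o - 3)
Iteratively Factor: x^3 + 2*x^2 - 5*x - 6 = (x + 3)*(x^2 - x - 2) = (x + 1)*(x + 3)*(x - 2)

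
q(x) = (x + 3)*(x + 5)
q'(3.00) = 14.00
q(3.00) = 48.00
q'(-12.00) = -16.00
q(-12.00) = 63.00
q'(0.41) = 8.82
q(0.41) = 18.45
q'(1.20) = 10.40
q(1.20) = 26.04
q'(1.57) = 11.14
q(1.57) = 30.02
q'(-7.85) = -7.70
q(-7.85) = 13.82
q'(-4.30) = -0.60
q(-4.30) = -0.91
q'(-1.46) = 5.08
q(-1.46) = 5.45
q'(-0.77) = 6.46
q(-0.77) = 9.43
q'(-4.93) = -1.86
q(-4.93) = -0.14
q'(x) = 2*x + 8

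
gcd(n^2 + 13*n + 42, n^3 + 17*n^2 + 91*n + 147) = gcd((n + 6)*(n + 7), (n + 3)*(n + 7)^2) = n + 7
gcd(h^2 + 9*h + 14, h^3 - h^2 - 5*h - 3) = 1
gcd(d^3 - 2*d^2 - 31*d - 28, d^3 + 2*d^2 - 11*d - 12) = d^2 + 5*d + 4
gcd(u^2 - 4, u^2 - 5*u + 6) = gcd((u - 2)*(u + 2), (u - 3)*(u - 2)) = u - 2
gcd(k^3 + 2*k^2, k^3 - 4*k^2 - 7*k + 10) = k + 2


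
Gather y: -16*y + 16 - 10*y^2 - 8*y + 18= -10*y^2 - 24*y + 34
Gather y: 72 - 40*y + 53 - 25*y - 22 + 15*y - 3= 100 - 50*y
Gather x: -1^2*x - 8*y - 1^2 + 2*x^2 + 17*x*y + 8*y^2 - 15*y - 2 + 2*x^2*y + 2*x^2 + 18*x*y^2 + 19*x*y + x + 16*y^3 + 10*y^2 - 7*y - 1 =x^2*(2*y + 4) + x*(18*y^2 + 36*y) + 16*y^3 + 18*y^2 - 30*y - 4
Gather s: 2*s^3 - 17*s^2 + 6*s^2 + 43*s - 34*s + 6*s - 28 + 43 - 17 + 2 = 2*s^3 - 11*s^2 + 15*s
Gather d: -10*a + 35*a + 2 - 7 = 25*a - 5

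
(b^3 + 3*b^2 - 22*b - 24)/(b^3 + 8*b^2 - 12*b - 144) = (b + 1)/(b + 6)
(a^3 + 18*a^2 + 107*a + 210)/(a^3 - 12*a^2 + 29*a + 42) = (a^3 + 18*a^2 + 107*a + 210)/(a^3 - 12*a^2 + 29*a + 42)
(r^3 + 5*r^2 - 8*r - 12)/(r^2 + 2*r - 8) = (r^2 + 7*r + 6)/(r + 4)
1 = 1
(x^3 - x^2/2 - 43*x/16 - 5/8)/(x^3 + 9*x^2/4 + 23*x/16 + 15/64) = 4*(x - 2)/(4*x + 3)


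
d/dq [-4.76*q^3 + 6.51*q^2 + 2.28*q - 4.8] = -14.28*q^2 + 13.02*q + 2.28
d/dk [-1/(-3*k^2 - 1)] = -6*k/(3*k^2 + 1)^2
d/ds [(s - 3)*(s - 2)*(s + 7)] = 3*s^2 + 4*s - 29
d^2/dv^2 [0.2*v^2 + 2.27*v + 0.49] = 0.400000000000000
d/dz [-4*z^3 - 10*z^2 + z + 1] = -12*z^2 - 20*z + 1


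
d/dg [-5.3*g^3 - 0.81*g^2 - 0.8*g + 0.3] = -15.9*g^2 - 1.62*g - 0.8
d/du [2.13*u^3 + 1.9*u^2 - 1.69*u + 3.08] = 6.39*u^2 + 3.8*u - 1.69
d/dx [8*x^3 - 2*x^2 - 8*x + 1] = 24*x^2 - 4*x - 8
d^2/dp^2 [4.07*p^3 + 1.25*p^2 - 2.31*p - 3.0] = 24.42*p + 2.5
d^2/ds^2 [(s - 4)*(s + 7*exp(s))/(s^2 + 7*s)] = (7*s^5*exp(s) + 56*s^4*exp(s) - 21*s^3*exp(s) - 22*s^3 - 364*s^2*exp(s) + 1568*s*exp(s) - 2744*exp(s))/(s^3*(s^3 + 21*s^2 + 147*s + 343))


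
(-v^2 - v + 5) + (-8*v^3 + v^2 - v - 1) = -8*v^3 - 2*v + 4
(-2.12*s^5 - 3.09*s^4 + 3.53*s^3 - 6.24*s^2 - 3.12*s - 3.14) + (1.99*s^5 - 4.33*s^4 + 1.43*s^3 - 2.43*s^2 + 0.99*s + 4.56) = -0.13*s^5 - 7.42*s^4 + 4.96*s^3 - 8.67*s^2 - 2.13*s + 1.42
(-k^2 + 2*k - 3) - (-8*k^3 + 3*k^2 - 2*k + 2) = 8*k^3 - 4*k^2 + 4*k - 5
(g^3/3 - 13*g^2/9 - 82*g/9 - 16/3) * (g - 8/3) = g^4/3 - 7*g^3/3 - 142*g^2/27 + 512*g/27 + 128/9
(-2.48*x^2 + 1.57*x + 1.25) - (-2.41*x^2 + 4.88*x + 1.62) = -0.0699999999999998*x^2 - 3.31*x - 0.37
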